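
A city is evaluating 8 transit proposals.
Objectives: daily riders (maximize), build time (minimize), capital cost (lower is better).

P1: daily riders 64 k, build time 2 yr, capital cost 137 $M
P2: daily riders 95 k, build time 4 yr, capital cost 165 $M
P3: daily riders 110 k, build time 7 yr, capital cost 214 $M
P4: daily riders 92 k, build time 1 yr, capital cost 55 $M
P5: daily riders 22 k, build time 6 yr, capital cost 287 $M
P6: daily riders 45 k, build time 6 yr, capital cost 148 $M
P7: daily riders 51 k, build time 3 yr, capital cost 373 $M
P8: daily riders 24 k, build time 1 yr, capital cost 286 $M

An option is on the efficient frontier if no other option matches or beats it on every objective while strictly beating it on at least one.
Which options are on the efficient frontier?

P1: dominated by P4 (daily riders 92≥64, build time 1≤2, capital cost 55≤137).
P2: not dominated.
P3: not dominated (best daily riders).
P4: not dominated (best capital cost).
P5: dominated by P1 (daily riders 64≥22, build time 2≤6, capital cost 137≤287).
P6: dominated by P1 (daily riders 64≥45, build time 2≤6, capital cost 137≤148).
P7: dominated by P1 (daily riders 64≥51, build time 2≤3, capital cost 137≤373).
P8: dominated by P4 (daily riders 92≥24, build time 1≤1, capital cost 55≤286).

P2, P3, P4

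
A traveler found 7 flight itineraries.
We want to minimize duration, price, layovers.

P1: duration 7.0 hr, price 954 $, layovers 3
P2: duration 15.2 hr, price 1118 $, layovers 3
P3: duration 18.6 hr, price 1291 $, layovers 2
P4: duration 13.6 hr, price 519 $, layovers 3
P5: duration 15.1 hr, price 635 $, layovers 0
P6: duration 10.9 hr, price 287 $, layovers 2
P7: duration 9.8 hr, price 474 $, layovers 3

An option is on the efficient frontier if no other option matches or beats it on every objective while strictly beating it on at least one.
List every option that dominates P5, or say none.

P1: worse on price (954 vs 635).
P2: worse on duration (15.2 vs 15.1).
P3: worse on duration (18.6 vs 15.1).
P4: worse on layovers (3 vs 0).
P6: worse on layovers (2 vs 0).
P7: worse on layovers (3 vs 0).
No option dominates P5.

none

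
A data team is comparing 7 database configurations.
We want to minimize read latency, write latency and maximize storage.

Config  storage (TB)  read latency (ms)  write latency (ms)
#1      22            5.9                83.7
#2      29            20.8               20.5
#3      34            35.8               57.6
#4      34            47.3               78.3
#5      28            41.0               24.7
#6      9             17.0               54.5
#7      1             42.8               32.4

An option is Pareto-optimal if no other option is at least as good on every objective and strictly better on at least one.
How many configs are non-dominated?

#1: not dominated (best read latency).
#2: not dominated (best write latency).
#3: not dominated.
#4: dominated by #3 (storage 34≥34, read latency 35.8≤47.3, write latency 57.6≤78.3).
#5: dominated by #2 (storage 29≥28, read latency 20.8≤41.0, write latency 20.5≤24.7).
#6: not dominated.
#7: dominated by #2 (storage 29≥1, read latency 20.8≤42.8, write latency 20.5≤32.4).
Pareto-optimal: #1, #2, #3, #6 → 4.

4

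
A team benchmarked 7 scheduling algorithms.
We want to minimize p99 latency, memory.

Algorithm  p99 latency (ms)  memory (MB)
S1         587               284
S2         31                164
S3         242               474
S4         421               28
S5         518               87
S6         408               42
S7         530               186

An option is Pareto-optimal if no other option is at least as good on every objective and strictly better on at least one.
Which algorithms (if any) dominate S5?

S4, S6

S4: p99 latency 421≤518, memory 28≤87 — dominates S5.
S6: p99 latency 408≤518, memory 42≤87 — dominates S5.
Others (S1, S2, S3, S7) are each worse than S5 on at least one objective.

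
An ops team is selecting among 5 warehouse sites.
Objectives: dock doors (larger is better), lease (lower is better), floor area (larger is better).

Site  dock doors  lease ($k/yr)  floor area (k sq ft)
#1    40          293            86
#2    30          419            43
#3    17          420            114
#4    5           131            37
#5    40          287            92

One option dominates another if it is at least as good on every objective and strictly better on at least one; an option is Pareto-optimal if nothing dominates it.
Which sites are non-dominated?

#1: dominated by #5 (dock doors 40≥40, lease 287≤293, floor area 92≥86).
#2: dominated by #1 (dock doors 40≥30, lease 293≤419, floor area 86≥43).
#3: not dominated (best floor area).
#4: not dominated (best lease).
#5: not dominated.

#3, #4, #5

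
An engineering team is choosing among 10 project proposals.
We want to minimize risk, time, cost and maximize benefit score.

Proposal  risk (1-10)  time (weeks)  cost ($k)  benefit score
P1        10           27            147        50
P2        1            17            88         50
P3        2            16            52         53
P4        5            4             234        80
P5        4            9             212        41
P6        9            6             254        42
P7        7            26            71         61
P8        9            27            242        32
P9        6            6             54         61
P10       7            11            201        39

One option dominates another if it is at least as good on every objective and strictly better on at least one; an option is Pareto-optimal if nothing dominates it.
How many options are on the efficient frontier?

P1: dominated by P2 (risk 1≤10, time 17≤27, cost 88≤147, benefit score 50≥50).
P2: not dominated (best risk).
P3: not dominated (best cost).
P4: not dominated (best time).
P5: not dominated.
P6: dominated by P4 (risk 5≤9, time 4≤6, cost 234≤254, benefit score 80≥42).
P7: dominated by P9 (risk 6≤7, time 6≤26, cost 54≤71, benefit score 61≥61).
P8: dominated by P2 (risk 1≤9, time 17≤27, cost 88≤242, benefit score 50≥32).
P9: not dominated.
P10: dominated by P9 (risk 6≤7, time 6≤11, cost 54≤201, benefit score 61≥39).
Pareto-optimal: P2, P3, P4, P5, P9 → 5.

5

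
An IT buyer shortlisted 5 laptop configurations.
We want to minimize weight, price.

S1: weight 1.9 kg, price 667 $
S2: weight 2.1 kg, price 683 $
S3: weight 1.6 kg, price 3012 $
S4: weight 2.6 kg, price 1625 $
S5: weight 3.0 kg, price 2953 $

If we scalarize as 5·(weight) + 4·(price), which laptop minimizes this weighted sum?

S1

S1: 5·1.9 + 4·667 = 2677.5
S2: 5·2.1 + 4·683 = 2742.5
S3: 5·1.6 + 4·3012 = 12056.0
S4: 5·2.6 + 4·1625 = 6513.0
S5: 5·3.0 + 4·2953 = 11827.0
Lowest: S1 at 2677.5.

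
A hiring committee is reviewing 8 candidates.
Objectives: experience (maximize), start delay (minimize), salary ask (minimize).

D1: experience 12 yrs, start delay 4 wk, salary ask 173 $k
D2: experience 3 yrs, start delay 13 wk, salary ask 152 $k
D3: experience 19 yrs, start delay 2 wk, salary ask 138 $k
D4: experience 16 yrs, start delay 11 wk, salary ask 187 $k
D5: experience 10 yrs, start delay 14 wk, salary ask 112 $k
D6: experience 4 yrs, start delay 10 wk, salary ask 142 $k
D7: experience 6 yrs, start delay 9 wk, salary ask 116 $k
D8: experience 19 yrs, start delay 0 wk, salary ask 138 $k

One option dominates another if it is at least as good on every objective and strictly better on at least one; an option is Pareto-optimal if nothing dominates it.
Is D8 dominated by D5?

D5 vs D8: D5 is worse on experience (10 vs 19), so it does not dominate D8.

No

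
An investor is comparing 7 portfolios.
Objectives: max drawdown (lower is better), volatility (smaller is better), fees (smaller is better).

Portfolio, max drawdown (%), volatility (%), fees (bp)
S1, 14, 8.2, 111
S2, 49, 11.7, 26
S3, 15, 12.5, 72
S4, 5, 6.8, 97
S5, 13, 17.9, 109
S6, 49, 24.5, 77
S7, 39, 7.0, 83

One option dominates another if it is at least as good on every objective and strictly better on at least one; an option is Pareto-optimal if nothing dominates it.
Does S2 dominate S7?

S2 vs S7: S2 is worse on max drawdown (49 vs 39), so it does not dominate S7.

No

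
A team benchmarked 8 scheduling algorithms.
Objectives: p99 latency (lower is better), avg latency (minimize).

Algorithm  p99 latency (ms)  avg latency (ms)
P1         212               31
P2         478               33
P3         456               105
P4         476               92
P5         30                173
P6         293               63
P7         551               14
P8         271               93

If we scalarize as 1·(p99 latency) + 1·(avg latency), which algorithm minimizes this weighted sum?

P5

P1: 1·212 + 1·31 = 243
P2: 1·478 + 1·33 = 511
P3: 1·456 + 1·105 = 561
P4: 1·476 + 1·92 = 568
P5: 1·30 + 1·173 = 203
P6: 1·293 + 1·63 = 356
P7: 1·551 + 1·14 = 565
P8: 1·271 + 1·93 = 364
Lowest: P5 at 203.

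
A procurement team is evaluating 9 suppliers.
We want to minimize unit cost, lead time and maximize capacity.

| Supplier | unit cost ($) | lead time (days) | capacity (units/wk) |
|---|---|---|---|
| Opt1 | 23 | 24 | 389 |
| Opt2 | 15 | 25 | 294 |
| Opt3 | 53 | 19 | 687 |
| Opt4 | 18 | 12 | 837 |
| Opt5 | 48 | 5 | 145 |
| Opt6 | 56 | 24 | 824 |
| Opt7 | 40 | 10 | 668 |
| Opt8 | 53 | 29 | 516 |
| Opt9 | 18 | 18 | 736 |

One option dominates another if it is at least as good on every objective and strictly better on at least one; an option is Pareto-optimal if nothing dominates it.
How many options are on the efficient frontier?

4

Opt1: dominated by Opt4 (unit cost 18≤23, lead time 12≤24, capacity 837≥389).
Opt2: not dominated (best unit cost).
Opt3: dominated by Opt4 (unit cost 18≤53, lead time 12≤19, capacity 837≥687).
Opt4: not dominated (best capacity).
Opt5: not dominated (best lead time).
Opt6: dominated by Opt4 (unit cost 18≤56, lead time 12≤24, capacity 837≥824).
Opt7: not dominated.
Opt8: dominated by Opt3 (unit cost 53≤53, lead time 19≤29, capacity 687≥516).
Opt9: dominated by Opt4 (unit cost 18≤18, lead time 12≤18, capacity 837≥736).
Pareto-optimal: Opt2, Opt4, Opt5, Opt7 → 4.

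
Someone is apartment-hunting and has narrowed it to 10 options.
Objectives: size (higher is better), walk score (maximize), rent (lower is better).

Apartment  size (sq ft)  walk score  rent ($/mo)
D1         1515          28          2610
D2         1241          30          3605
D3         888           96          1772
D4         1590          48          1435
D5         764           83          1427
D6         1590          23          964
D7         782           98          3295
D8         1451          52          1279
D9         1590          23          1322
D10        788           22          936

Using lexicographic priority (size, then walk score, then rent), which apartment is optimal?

D4

First maximize size: best is 1590, kept {D4, D6, D9}.
Then maximize walk score: best is 48, kept {D4}.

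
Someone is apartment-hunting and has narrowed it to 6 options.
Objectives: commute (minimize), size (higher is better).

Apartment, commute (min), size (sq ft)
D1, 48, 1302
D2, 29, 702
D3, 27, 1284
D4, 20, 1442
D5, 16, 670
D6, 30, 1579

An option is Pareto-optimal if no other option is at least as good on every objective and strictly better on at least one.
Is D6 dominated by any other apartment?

D1: worse on commute (48 vs 30).
D2: worse on size (702 vs 1579).
D3: worse on size (1284 vs 1579).
D4: worse on size (1442 vs 1579).
D5: worse on size (670 vs 1579).
No option is at least as good as D6 on every objective and strictly better on one.

No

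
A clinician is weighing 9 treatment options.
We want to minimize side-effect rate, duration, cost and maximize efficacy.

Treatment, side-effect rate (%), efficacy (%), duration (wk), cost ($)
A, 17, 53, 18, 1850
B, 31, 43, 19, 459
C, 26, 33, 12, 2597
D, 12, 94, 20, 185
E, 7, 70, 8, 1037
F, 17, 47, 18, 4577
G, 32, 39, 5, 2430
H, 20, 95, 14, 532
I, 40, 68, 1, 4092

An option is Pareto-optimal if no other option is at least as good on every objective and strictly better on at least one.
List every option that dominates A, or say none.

E

E: side-effect rate 7≤17, efficacy 70≥53, duration 8≤18, cost 1037≤1850 — dominates A.
Others (B, C, D, F, G, H, I) are each worse than A on at least one objective.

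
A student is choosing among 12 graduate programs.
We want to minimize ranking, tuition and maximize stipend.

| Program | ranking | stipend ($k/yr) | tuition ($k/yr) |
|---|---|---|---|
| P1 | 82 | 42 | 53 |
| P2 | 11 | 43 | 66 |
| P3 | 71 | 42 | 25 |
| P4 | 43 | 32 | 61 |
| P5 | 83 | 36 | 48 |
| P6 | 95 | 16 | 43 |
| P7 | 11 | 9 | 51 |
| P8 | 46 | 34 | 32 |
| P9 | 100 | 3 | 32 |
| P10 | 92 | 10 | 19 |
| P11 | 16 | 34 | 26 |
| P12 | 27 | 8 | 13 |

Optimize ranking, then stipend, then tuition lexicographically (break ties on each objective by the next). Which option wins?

P2

First minimize ranking: best is 11, kept {P2, P7}.
Then maximize stipend: best is 43, kept {P2}.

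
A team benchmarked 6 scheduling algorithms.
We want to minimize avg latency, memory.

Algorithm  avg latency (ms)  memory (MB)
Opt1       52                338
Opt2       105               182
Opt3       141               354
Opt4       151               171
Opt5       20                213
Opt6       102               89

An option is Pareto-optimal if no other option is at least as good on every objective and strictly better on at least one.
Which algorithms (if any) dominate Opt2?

Opt6: avg latency 102≤105, memory 89≤182 — dominates Opt2.
Others (Opt1, Opt3, Opt4, Opt5) are each worse than Opt2 on at least one objective.

Opt6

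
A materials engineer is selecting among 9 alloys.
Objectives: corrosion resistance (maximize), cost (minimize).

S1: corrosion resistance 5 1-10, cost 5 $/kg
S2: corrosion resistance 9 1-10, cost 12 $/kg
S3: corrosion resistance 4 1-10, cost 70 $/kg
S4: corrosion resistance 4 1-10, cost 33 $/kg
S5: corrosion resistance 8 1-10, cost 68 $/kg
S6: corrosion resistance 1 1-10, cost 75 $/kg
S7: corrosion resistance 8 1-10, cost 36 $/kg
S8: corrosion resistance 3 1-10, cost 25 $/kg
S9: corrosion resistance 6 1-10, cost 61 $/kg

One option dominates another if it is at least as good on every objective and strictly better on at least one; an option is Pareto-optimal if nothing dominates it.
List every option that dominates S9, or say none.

S2: corrosion resistance 9≥6, cost 12≤61 — dominates S9.
S7: corrosion resistance 8≥6, cost 36≤61 — dominates S9.
Others (S1, S3, S4, S5, S6, S8) are each worse than S9 on at least one objective.

S2, S7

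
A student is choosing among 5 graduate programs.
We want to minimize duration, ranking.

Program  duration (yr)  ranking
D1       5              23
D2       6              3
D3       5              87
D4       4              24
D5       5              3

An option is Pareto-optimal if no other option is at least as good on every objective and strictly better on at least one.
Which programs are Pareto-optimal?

D4, D5

D1: dominated by D5 (duration 5≤5, ranking 3≤23).
D2: dominated by D5 (duration 5≤6, ranking 3≤3).
D3: dominated by D1 (duration 5≤5, ranking 23≤87).
D4: not dominated (best duration).
D5: not dominated.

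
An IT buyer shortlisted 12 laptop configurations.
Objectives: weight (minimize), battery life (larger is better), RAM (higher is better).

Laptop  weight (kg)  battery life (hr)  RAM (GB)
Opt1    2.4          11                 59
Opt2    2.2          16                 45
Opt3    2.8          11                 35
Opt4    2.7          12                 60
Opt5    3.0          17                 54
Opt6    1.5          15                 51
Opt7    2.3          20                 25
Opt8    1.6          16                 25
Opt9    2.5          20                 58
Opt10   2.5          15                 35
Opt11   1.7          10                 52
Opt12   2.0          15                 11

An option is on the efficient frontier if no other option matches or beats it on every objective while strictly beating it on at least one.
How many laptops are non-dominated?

Opt1: not dominated.
Opt2: not dominated.
Opt3: dominated by Opt1 (weight 2.4≤2.8, battery life 11≥11, RAM 59≥35).
Opt4: not dominated (best RAM).
Opt5: dominated by Opt9 (weight 2.5≤3.0, battery life 20≥17, RAM 58≥54).
Opt6: not dominated (best weight).
Opt7: not dominated.
Opt8: not dominated.
Opt9: not dominated.
Opt10: dominated by Opt2 (weight 2.2≤2.5, battery life 16≥15, RAM 45≥35).
Opt11: not dominated.
Opt12: dominated by Opt6 (weight 1.5≤2.0, battery life 15≥15, RAM 51≥11).
Pareto-optimal: Opt1, Opt2, Opt4, Opt6, Opt7, Opt8, Opt9, Opt11 → 8.

8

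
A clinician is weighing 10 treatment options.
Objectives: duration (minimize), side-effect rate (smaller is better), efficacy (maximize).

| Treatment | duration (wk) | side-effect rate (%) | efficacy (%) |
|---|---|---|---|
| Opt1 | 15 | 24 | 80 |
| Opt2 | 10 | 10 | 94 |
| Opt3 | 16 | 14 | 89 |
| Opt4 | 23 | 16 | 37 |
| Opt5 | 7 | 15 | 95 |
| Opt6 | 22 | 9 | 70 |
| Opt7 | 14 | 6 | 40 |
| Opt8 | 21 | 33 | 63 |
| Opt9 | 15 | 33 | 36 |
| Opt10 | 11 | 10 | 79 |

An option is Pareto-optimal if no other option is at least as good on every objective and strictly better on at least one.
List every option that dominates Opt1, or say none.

Opt2: duration 10≤15, side-effect rate 10≤24, efficacy 94≥80 — dominates Opt1.
Opt5: duration 7≤15, side-effect rate 15≤24, efficacy 95≥80 — dominates Opt1.
Others (Opt3, Opt4, Opt6, Opt7, Opt8, Opt9, Opt10) are each worse than Opt1 on at least one objective.

Opt2, Opt5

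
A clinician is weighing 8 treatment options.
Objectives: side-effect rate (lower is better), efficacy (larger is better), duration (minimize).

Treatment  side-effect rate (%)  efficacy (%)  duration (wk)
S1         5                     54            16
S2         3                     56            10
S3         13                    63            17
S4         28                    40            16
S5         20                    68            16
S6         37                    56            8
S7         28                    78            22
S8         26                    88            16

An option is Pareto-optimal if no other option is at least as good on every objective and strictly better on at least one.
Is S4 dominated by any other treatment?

Yes

S1 vs S4: side-effect rate 5≤28, efficacy 54≥40, duration 16≤16 — S1 is at least as good on every objective and strictly better on at least one, so S1 dominates S4.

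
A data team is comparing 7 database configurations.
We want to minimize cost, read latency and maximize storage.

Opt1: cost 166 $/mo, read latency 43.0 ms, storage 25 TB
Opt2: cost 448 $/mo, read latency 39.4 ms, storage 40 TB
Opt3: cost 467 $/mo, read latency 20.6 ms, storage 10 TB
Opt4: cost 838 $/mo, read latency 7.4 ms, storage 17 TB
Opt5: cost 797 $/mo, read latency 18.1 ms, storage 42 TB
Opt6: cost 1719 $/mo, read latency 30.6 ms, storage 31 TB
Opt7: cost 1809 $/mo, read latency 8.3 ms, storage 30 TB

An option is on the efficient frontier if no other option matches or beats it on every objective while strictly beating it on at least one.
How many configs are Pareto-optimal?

Opt1: not dominated (best cost).
Opt2: not dominated.
Opt3: not dominated.
Opt4: not dominated (best read latency).
Opt5: not dominated (best storage).
Opt6: dominated by Opt5 (cost 797≤1719, read latency 18.1≤30.6, storage 42≥31).
Opt7: not dominated.
Pareto-optimal: Opt1, Opt2, Opt3, Opt4, Opt5, Opt7 → 6.

6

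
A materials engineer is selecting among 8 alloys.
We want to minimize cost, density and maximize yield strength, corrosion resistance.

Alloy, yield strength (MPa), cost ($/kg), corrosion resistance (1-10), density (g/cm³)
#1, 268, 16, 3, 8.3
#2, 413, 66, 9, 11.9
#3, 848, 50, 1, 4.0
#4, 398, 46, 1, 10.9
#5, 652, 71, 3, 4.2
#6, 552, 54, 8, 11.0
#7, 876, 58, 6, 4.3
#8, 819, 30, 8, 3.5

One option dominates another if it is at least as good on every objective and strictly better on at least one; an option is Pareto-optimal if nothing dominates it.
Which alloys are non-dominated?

#1, #2, #3, #7, #8

#1: not dominated (best cost).
#2: not dominated (best corrosion resistance).
#3: not dominated.
#4: dominated by #8 (yield strength 819≥398, cost 30≤46, corrosion resistance 8≥1, density 3.5≤10.9).
#5: dominated by #8 (yield strength 819≥652, cost 30≤71, corrosion resistance 8≥3, density 3.5≤4.2).
#6: dominated by #8 (yield strength 819≥552, cost 30≤54, corrosion resistance 8≥8, density 3.5≤11.0).
#7: not dominated (best yield strength).
#8: not dominated (best density).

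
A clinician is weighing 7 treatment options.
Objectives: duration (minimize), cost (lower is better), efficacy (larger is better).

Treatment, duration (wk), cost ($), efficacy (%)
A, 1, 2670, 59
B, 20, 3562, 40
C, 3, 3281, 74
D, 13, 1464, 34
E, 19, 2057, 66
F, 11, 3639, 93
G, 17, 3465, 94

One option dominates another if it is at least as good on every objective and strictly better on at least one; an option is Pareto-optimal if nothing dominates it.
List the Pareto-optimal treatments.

A: not dominated (best duration).
B: dominated by A (duration 1≤20, cost 2670≤3562, efficacy 59≥40).
C: not dominated.
D: not dominated (best cost).
E: not dominated.
F: not dominated.
G: not dominated (best efficacy).

A, C, D, E, F, G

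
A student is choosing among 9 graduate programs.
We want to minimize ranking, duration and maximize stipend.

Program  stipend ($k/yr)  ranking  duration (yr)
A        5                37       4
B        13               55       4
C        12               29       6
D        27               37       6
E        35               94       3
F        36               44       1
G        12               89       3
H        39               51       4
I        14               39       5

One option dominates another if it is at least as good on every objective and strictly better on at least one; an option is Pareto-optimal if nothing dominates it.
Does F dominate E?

Yes

F vs E: stipend 36≥35, ranking 44≤94, duration 1≤3 — F is at least as good on every objective with at least one strict improvement.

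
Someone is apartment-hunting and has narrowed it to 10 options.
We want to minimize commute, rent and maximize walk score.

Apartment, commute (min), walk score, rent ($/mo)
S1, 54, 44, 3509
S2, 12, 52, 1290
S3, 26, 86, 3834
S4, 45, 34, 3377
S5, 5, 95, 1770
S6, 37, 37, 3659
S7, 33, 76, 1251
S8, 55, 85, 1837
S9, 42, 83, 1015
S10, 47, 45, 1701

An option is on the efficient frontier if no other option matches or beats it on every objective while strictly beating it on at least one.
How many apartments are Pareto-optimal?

S1: dominated by S2 (commute 12≤54, walk score 52≥44, rent 1290≤3509).
S2: not dominated.
S3: dominated by S5 (commute 5≤26, walk score 95≥86, rent 1770≤3834).
S4: dominated by S2 (commute 12≤45, walk score 52≥34, rent 1290≤3377).
S5: not dominated (best commute).
S6: dominated by S2 (commute 12≤37, walk score 52≥37, rent 1290≤3659).
S7: not dominated.
S8: dominated by S5 (commute 5≤55, walk score 95≥85, rent 1770≤1837).
S9: not dominated (best rent).
S10: dominated by S2 (commute 12≤47, walk score 52≥45, rent 1290≤1701).
Pareto-optimal: S2, S5, S7, S9 → 4.

4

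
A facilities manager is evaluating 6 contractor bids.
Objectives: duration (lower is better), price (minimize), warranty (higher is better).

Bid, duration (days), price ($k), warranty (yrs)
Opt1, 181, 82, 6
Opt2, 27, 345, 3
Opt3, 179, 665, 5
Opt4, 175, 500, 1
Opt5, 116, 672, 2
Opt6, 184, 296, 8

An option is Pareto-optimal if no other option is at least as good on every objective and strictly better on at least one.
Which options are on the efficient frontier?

Opt1, Opt2, Opt3, Opt6

Opt1: not dominated (best price).
Opt2: not dominated (best duration).
Opt3: not dominated.
Opt4: dominated by Opt2 (duration 27≤175, price 345≤500, warranty 3≥1).
Opt5: dominated by Opt2 (duration 27≤116, price 345≤672, warranty 3≥2).
Opt6: not dominated (best warranty).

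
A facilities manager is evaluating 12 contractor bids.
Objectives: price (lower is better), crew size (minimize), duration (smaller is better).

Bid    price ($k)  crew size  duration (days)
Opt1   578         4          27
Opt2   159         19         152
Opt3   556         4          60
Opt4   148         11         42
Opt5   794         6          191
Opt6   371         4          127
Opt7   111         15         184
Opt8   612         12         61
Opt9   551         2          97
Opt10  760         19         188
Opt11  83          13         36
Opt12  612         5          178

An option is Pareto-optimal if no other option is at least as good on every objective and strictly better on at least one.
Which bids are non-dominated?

Opt1: not dominated (best duration).
Opt2: dominated by Opt4 (price 148≤159, crew size 11≤19, duration 42≤152).
Opt3: not dominated.
Opt4: not dominated.
Opt5: dominated by Opt1 (price 578≤794, crew size 4≤6, duration 27≤191).
Opt6: not dominated.
Opt7: dominated by Opt11 (price 83≤111, crew size 13≤15, duration 36≤184).
Opt8: dominated by Opt1 (price 578≤612, crew size 4≤12, duration 27≤61).
Opt9: not dominated (best crew size).
Opt10: dominated by Opt1 (price 578≤760, crew size 4≤19, duration 27≤188).
Opt11: not dominated (best price).
Opt12: dominated by Opt1 (price 578≤612, crew size 4≤5, duration 27≤178).

Opt1, Opt3, Opt4, Opt6, Opt9, Opt11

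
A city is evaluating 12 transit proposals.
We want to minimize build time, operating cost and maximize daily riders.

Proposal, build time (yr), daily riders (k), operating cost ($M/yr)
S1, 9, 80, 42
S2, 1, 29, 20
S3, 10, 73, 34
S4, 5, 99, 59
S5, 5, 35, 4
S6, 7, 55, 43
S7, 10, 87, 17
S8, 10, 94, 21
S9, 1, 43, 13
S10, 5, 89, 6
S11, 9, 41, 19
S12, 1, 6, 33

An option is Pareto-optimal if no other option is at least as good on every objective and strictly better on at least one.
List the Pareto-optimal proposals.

S4, S5, S8, S9, S10

S1: dominated by S10 (build time 5≤9, daily riders 89≥80, operating cost 6≤42).
S2: dominated by S9 (build time 1≤1, daily riders 43≥29, operating cost 13≤20).
S3: dominated by S7 (build time 10≤10, daily riders 87≥73, operating cost 17≤34).
S4: not dominated (best daily riders).
S5: not dominated (best operating cost).
S6: dominated by S10 (build time 5≤7, daily riders 89≥55, operating cost 6≤43).
S7: dominated by S10 (build time 5≤10, daily riders 89≥87, operating cost 6≤17).
S8: not dominated.
S9: not dominated.
S10: not dominated.
S11: dominated by S9 (build time 1≤9, daily riders 43≥41, operating cost 13≤19).
S12: dominated by S2 (build time 1≤1, daily riders 29≥6, operating cost 20≤33).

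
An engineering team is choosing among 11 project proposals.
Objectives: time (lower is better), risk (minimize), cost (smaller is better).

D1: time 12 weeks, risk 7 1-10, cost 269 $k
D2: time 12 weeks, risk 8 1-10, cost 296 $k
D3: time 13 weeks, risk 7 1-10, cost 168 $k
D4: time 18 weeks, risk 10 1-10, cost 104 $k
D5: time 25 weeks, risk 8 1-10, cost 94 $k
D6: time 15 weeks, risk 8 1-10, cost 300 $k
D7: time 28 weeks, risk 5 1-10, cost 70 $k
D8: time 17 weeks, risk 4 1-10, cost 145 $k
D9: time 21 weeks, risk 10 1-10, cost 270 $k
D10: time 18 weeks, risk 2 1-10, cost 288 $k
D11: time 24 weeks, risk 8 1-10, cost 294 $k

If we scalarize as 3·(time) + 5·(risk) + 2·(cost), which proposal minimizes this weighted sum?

D7

D1: 3·12 + 5·7 + 2·269 = 609
D2: 3·12 + 5·8 + 2·296 = 668
D3: 3·13 + 5·7 + 2·168 = 410
D4: 3·18 + 5·10 + 2·104 = 312
D5: 3·25 + 5·8 + 2·94 = 303
D6: 3·15 + 5·8 + 2·300 = 685
D7: 3·28 + 5·5 + 2·70 = 249
D8: 3·17 + 5·4 + 2·145 = 361
D9: 3·21 + 5·10 + 2·270 = 653
D10: 3·18 + 5·2 + 2·288 = 640
D11: 3·24 + 5·8 + 2·294 = 700
Lowest: D7 at 249.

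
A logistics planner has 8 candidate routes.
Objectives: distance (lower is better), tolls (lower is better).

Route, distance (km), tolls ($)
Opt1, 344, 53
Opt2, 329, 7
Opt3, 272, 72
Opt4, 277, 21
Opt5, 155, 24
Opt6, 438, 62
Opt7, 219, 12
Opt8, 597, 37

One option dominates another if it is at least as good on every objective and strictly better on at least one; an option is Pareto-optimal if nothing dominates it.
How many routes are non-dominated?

Opt1: dominated by Opt2 (distance 329≤344, tolls 7≤53).
Opt2: not dominated (best tolls).
Opt3: dominated by Opt5 (distance 155≤272, tolls 24≤72).
Opt4: dominated by Opt7 (distance 219≤277, tolls 12≤21).
Opt5: not dominated (best distance).
Opt6: dominated by Opt1 (distance 344≤438, tolls 53≤62).
Opt7: not dominated.
Opt8: dominated by Opt2 (distance 329≤597, tolls 7≤37).
Pareto-optimal: Opt2, Opt5, Opt7 → 3.

3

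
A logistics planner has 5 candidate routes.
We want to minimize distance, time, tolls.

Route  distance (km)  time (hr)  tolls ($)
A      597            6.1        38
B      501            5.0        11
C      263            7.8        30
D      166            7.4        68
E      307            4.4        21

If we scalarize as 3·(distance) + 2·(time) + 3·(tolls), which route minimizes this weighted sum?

D

A: 3·597 + 2·6.1 + 3·38 = 1917.2
B: 3·501 + 2·5.0 + 3·11 = 1546.0
C: 3·263 + 2·7.8 + 3·30 = 894.6
D: 3·166 + 2·7.4 + 3·68 = 716.8
E: 3·307 + 2·4.4 + 3·21 = 992.8
Lowest: D at 716.8.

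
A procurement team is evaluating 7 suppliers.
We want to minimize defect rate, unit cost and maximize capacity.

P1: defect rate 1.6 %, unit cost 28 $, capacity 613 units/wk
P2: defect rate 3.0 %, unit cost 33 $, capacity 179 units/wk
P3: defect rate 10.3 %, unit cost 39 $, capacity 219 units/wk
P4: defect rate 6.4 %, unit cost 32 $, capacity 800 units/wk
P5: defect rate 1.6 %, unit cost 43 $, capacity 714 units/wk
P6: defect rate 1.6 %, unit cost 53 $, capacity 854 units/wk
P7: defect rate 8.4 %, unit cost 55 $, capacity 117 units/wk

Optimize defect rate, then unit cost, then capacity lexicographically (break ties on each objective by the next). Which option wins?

P1

First minimize defect rate: best is 1.6, kept {P1, P5, P6}.
Then minimize unit cost: best is 28, kept {P1}.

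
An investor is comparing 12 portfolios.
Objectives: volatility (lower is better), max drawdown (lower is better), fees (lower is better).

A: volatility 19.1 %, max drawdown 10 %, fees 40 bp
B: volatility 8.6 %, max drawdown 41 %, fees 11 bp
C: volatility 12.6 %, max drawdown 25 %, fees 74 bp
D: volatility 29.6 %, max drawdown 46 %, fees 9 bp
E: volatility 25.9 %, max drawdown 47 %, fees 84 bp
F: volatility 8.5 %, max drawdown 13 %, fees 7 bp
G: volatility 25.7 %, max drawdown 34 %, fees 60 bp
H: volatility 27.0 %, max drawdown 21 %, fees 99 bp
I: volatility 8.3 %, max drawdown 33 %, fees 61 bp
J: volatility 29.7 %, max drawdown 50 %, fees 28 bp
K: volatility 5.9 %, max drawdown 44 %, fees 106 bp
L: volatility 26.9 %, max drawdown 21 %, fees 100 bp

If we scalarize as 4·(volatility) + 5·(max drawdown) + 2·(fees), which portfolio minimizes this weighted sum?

F

A: 4·19.1 + 5·10 + 2·40 = 206.4
B: 4·8.6 + 5·41 + 2·11 = 261.4
C: 4·12.6 + 5·25 + 2·74 = 323.4
D: 4·29.6 + 5·46 + 2·9 = 366.4
E: 4·25.9 + 5·47 + 2·84 = 506.6
F: 4·8.5 + 5·13 + 2·7 = 113.0
G: 4·25.7 + 5·34 + 2·60 = 392.8
H: 4·27.0 + 5·21 + 2·99 = 411.0
I: 4·8.3 + 5·33 + 2·61 = 320.2
J: 4·29.7 + 5·50 + 2·28 = 424.8
K: 4·5.9 + 5·44 + 2·106 = 455.6
L: 4·26.9 + 5·21 + 2·100 = 412.6
Lowest: F at 113.0.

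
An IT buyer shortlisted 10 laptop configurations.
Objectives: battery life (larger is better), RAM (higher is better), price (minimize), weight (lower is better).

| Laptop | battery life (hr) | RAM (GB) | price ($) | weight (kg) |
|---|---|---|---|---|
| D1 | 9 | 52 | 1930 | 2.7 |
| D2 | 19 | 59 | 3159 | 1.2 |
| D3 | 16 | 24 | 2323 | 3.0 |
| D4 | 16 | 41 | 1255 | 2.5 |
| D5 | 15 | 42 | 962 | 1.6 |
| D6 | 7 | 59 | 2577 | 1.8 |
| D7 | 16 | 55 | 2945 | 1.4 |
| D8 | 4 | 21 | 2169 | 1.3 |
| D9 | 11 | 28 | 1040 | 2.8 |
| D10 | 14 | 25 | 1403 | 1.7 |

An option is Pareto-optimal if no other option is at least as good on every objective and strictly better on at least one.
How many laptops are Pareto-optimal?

D1: not dominated.
D2: not dominated (best battery life).
D3: dominated by D4 (battery life 16≥16, RAM 41≥24, price 1255≤2323, weight 2.5≤3.0).
D4: not dominated.
D5: not dominated (best price).
D6: not dominated.
D7: not dominated.
D8: not dominated.
D9: dominated by D5 (battery life 15≥11, RAM 42≥28, price 962≤1040, weight 1.6≤2.8).
D10: dominated by D5 (battery life 15≥14, RAM 42≥25, price 962≤1403, weight 1.6≤1.7).
Pareto-optimal: D1, D2, D4, D5, D6, D7, D8 → 7.

7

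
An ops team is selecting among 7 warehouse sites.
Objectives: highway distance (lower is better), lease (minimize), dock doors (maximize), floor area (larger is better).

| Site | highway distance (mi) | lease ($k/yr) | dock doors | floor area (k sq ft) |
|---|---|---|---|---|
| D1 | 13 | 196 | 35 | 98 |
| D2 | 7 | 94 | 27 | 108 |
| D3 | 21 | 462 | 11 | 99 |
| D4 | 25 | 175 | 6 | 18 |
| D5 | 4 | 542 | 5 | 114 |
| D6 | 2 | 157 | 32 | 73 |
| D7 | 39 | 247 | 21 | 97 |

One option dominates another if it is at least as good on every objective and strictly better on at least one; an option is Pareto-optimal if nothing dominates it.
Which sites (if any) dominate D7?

D1, D2

D1: highway distance 13≤39, lease 196≤247, dock doors 35≥21, floor area 98≥97 — dominates D7.
D2: highway distance 7≤39, lease 94≤247, dock doors 27≥21, floor area 108≥97 — dominates D7.
Others (D3, D4, D5, D6) are each worse than D7 on at least one objective.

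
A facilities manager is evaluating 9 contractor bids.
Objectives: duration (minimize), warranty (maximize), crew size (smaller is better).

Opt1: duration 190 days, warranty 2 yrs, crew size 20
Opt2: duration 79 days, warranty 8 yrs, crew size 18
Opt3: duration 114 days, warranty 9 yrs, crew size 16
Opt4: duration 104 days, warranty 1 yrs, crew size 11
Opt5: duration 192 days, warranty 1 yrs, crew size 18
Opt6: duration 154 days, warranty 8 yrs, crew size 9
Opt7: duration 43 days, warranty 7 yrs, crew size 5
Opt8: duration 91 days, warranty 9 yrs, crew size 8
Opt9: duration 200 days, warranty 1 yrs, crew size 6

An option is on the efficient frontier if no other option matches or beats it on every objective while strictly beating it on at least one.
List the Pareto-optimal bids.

Opt1: dominated by Opt2 (duration 79≤190, warranty 8≥2, crew size 18≤20).
Opt2: not dominated.
Opt3: dominated by Opt8 (duration 91≤114, warranty 9≥9, crew size 8≤16).
Opt4: dominated by Opt7 (duration 43≤104, warranty 7≥1, crew size 5≤11).
Opt5: dominated by Opt2 (duration 79≤192, warranty 8≥1, crew size 18≤18).
Opt6: dominated by Opt8 (duration 91≤154, warranty 9≥8, crew size 8≤9).
Opt7: not dominated (best duration).
Opt8: not dominated.
Opt9: dominated by Opt7 (duration 43≤200, warranty 7≥1, crew size 5≤6).

Opt2, Opt7, Opt8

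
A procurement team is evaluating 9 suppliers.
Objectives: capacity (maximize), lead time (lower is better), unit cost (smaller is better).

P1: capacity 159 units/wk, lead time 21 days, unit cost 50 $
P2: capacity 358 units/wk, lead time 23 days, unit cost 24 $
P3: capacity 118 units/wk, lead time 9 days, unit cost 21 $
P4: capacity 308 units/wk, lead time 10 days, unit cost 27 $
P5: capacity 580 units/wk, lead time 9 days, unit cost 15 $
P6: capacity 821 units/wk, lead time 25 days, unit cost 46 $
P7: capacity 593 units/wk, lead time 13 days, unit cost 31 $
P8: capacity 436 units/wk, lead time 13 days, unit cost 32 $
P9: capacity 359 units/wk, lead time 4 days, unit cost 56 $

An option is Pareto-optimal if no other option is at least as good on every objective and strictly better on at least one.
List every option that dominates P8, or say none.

P5: capacity 580≥436, lead time 9≤13, unit cost 15≤32 — dominates P8.
P7: capacity 593≥436, lead time 13≤13, unit cost 31≤32 — dominates P8.
Others (P1, P2, P3, P4, P6, P9) are each worse than P8 on at least one objective.

P5, P7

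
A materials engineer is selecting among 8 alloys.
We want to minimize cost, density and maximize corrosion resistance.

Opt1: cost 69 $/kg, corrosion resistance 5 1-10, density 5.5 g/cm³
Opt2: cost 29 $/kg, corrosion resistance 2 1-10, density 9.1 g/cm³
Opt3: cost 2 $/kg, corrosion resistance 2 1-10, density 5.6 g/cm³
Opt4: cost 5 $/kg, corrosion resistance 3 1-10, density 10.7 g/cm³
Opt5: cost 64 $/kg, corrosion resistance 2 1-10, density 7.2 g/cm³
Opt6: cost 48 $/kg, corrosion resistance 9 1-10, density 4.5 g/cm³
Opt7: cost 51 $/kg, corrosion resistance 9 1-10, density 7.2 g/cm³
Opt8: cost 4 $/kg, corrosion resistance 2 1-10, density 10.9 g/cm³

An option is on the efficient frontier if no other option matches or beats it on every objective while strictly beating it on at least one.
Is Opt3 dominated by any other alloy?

No

Opt1: worse on cost (69 vs 2).
Opt2: worse on cost (29 vs 2).
Opt4: worse on cost (5 vs 2).
Opt5: worse on cost (64 vs 2).
Opt6: worse on cost (48 vs 2).
Opt7: worse on cost (51 vs 2).
Opt8: worse on cost (4 vs 2).
No option is at least as good as Opt3 on every objective and strictly better on one.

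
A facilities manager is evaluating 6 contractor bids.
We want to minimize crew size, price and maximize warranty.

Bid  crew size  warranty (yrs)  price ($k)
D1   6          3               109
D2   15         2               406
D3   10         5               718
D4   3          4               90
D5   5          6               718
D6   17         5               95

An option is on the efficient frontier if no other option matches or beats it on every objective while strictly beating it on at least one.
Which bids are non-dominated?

D1: dominated by D4 (crew size 3≤6, warranty 4≥3, price 90≤109).
D2: dominated by D1 (crew size 6≤15, warranty 3≥2, price 109≤406).
D3: dominated by D5 (crew size 5≤10, warranty 6≥5, price 718≤718).
D4: not dominated (best crew size).
D5: not dominated (best warranty).
D6: not dominated.

D4, D5, D6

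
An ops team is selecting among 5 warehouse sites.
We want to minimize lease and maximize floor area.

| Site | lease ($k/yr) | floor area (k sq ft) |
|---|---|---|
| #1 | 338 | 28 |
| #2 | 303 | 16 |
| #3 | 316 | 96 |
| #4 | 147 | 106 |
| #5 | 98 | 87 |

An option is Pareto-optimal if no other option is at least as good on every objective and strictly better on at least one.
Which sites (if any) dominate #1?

#3, #4, #5

#3: lease 316≤338, floor area 96≥28 — dominates #1.
#4: lease 147≤338, floor area 106≥28 — dominates #1.
#5: lease 98≤338, floor area 87≥28 — dominates #1.
Others (#2) are each worse than #1 on at least one objective.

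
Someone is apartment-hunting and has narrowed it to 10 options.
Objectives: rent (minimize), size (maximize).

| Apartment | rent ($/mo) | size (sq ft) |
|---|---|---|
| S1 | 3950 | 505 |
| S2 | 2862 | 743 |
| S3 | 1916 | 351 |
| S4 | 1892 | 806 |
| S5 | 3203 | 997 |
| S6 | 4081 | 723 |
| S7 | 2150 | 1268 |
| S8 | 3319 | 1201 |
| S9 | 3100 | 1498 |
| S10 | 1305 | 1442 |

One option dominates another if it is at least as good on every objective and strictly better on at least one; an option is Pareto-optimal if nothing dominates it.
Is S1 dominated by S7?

S7 vs S1: rent 2150≤3950, size 1268≥505 — S7 is at least as good on every objective with at least one strict improvement.

Yes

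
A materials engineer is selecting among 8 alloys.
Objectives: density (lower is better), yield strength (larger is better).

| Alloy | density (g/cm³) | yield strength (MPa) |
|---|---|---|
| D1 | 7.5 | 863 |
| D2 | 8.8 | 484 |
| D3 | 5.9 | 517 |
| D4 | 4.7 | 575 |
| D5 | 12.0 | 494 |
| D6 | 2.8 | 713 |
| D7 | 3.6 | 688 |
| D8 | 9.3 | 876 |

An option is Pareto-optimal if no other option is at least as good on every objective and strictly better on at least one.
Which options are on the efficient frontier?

D1: not dominated.
D2: dominated by D1 (density 7.5≤8.8, yield strength 863≥484).
D3: dominated by D4 (density 4.7≤5.9, yield strength 575≥517).
D4: dominated by D6 (density 2.8≤4.7, yield strength 713≥575).
D5: dominated by D1 (density 7.5≤12.0, yield strength 863≥494).
D6: not dominated (best density).
D7: dominated by D6 (density 2.8≤3.6, yield strength 713≥688).
D8: not dominated (best yield strength).

D1, D6, D8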